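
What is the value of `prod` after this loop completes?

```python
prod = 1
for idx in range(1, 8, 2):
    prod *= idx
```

Product of 1, 3, 5, ... up to 7
`prod` takes the values: 1 → 3 → 15 → 105

Answer: 105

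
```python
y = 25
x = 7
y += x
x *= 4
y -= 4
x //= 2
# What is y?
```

Trace:
`y = 25` → y = 25
`x = 7` → x = 7
`y += x` → y = 32
`x *= 4` → x = 28
`y -= 4` → y = 28
`x //= 2` → x = 14
So y = 28

Answer: 28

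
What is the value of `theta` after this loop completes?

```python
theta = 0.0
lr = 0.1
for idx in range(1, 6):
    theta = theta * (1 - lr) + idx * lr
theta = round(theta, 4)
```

Moving average with lr=0.1
`theta` takes the values: 0.0 → 0.1 → 0.29 → 0.561 → 0.9049 → 1.31441 → 1.3144

Answer: 1.3144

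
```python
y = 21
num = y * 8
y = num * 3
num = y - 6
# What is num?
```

Trace:
`y = 21` → y = 21
`num = y * 8` → num = 168
`y = num * 3` → y = 504
`num = y - 6` → num = 498
So num = 498

Answer: 498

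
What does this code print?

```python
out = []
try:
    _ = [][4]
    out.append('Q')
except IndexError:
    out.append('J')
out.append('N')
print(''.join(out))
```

Execution trace: 'J' (except IndexError) → 'N' (after the try/except). Output: JN

Answer: JN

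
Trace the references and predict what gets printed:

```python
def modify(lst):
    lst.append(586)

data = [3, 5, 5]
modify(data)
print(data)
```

Key concept: function modifies passed list.
Step by step:
`data = [3, 5, 5]` → data = [3, 5, 5]
`modify(data)` → data = [3, 5, 5, 586]
`print(data)` → prints [3, 5, 5, 586]

Answer: [3, 5, 5, 586]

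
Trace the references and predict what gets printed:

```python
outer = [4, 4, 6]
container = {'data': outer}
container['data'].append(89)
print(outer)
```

Key concept: dict holds reference to list.
Step by step:
`outer = [4, 4, 6]` → outer = [4, 4, 6]
`container = {'data': outer}` → container = {'data': [4, 4, 6]}
`container['data'].append(89)` → outer = [4, 4, 6, 89]; container = {'data': [4, 4, 6, 89]}
`print(outer)` → prints [4, 4, 6, 89]

Answer: [4, 4, 6, 89]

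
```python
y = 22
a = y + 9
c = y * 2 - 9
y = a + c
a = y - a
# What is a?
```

Trace:
`y = 22` → y = 22
`a = y + 9` → a = 31
`c = y * 2 - 9` → c = 35
`y = a + c` → y = 66
`a = y - a` → a = 35
So a = 35

Answer: 35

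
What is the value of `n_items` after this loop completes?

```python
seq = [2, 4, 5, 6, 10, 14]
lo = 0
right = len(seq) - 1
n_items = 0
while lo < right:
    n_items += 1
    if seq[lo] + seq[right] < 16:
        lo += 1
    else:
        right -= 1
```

Steps to find pair summing to 16
`n_items` takes the values: 0 → 1 → 2 → 3 → 4 → 5

Answer: 5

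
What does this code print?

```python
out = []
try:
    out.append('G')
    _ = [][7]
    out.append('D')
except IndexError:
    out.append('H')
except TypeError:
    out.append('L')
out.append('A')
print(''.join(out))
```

Execution trace: 'G' (try body) → 'H' (except IndexError) → 'A' (after the try/except). Output: GHA

Answer: GHA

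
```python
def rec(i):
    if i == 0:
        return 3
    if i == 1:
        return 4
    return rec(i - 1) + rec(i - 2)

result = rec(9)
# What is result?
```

Build up from base cases: rec(0)=3, rec(1)=4, rec(2)=7, rec(3)=11, rec(4)=18, rec(5)=29, rec(6)=47, ..., rec(9)=199

Answer: 199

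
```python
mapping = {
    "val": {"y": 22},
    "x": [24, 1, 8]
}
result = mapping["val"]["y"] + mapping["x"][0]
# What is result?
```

Trace:
`mapping = { ...` → mapping = {'val': {'y': 22}, 'x': [24, 1, 8]}
`result = mapping["val"]["y"] + mapping["x"][0]` → result = 46
So result = 46

Answer: 46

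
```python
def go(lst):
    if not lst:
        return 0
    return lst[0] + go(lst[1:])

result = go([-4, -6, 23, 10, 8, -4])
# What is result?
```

(-4) + (-6) + 23 + 10 + 8 + (-4) + 0 = 27

Answer: 27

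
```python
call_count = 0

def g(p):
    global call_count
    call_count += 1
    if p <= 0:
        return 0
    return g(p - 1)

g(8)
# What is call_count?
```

Linear recursion stepping by 1: 9 calls from p=8 down to ≤0.

Answer: 9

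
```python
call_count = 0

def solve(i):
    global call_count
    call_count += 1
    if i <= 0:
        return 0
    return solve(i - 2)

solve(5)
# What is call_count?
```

Linear recursion stepping by 2: 4 calls from i=5 down to ≤0.

Answer: 4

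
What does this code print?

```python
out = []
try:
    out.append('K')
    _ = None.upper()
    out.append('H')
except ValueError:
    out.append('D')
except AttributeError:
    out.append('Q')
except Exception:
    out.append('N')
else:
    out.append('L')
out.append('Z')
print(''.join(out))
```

Execution trace: 'K' (try body) → 'Q' (except AttributeError) → 'Z' (after the try/except). Output: KQZ

Answer: KQZ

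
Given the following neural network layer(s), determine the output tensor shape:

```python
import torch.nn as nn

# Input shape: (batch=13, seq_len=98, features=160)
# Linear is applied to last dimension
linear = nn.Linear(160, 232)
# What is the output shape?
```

Input: (13, 98, 160) -> Output: (13, 98, 232)

Answer: (13, 98, 232)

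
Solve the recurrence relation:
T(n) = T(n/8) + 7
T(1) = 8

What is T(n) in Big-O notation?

Each step divides n by 8 and adds 7. After log_8(n) steps we reach T(1)=8. So T(n) = 7·log_8(n) + 8 = O(log n).

Answer: O(log n)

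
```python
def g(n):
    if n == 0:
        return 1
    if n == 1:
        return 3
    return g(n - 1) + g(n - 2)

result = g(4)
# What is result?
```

Build up from base cases: g(0)=1, g(1)=3, g(2)=4, g(3)=7, g(4)=11

Answer: 11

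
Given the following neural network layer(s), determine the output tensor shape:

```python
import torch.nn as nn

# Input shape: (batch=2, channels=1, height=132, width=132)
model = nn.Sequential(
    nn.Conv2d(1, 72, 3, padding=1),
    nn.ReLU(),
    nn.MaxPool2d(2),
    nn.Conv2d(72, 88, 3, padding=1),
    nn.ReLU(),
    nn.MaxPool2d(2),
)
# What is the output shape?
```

Input: (2, 1, 132, 132) -> after first Conv2d: (2, 72, 132, 132) -> after first MaxPool2d: (2, 72, 66, 66) -> after second Conv2d: (2, 88, 66, 66) -> Output: (2, 88, 33, 33)

Answer: (2, 88, 33, 33)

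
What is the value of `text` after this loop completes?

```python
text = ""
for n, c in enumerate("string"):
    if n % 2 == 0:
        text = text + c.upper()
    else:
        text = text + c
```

Uppercase even positions in 'string'
`text` takes the values: "" → "S" → "St" → "StR" → "StRi" → "StRiN" → "StRiNg"

Answer: "StRiNg"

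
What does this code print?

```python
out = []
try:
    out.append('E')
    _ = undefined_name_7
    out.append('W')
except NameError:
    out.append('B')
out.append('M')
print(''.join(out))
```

Execution trace: 'E' (try body) → 'B' (except NameError) → 'M' (after the try/except). Output: EBM

Answer: EBM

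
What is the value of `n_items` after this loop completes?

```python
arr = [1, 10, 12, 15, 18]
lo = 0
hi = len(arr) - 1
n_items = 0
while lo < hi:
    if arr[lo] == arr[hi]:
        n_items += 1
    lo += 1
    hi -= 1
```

Count matching pairs from ends
`n_items` takes the values: 0

Answer: 0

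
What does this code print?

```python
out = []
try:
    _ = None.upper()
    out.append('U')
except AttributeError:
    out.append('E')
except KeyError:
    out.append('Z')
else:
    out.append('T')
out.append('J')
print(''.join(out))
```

Execution trace: 'E' (except AttributeError) → 'J' (after the try/except). Output: EJ

Answer: EJ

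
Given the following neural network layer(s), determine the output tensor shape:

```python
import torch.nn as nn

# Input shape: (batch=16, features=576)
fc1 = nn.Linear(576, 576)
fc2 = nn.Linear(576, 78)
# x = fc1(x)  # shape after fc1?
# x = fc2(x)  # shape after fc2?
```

Input: (16, 576) -> after fc1: (16, 576) -> Output: (16, 78)

Answer: (16, 78)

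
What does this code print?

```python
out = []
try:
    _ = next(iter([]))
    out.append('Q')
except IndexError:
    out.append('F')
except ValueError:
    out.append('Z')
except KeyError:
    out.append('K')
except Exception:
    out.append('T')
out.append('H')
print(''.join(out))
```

Execution trace: 'T' (except Exception) → 'H' (after the try/except). Output: TH

Answer: TH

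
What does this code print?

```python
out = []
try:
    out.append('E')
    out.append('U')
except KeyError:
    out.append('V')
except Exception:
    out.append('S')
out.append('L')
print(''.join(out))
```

Execution trace: 'E' (try body) → 'U' (try body, no exception) → 'L' (after the try/except). Output: EUL

Answer: EUL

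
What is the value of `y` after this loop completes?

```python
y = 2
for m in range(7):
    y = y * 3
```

Multiply by 3, 7 times: 2 * 3^7 = 4374
`y` takes the values: 2 → 6 → 18 → 54 → 162 → 486 → 1458 → 4374

Answer: 4374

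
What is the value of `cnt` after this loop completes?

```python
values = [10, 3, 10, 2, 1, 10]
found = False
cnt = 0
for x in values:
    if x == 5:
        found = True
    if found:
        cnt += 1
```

Count elements after first 5 in [10, 3, 10, 2, 1, 10]
`cnt` takes the values: 0

Answer: 0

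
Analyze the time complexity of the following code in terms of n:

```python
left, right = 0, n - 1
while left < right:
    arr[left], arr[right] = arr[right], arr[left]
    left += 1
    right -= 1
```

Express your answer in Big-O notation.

This is In-place array reversal. Time complexity: O(n).

Answer: O(n)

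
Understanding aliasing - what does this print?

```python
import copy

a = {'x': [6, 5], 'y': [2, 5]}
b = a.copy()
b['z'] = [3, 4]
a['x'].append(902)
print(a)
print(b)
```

Key concept: shallow copy of dict with mutable values.
Step by step:
`a = {'x': [6, 5], 'y': [2, 5]}` → a = {'x': [6, 5], 'y': [2, 5]}
`b = a.copy()` → b = {'x': [6, 5], 'y': [2, 5]}
`b['z'] = [3, 4]` → b = {'x': [6, 5], 'y': [2, 5], 'z': [3, 4]}
`a['x'].append(902)` → a = {'x': [6, 5, 902], 'y': [2, 5]}; b = {'x': [6, 5, 902], 'y': [2, 5], 'z': [3, 4]}
`print(a)` → prints {'x': [6, 5, 902], 'y': [2, 5]}
`print(b)` → prints {'x': [6, 5, 902], 'y': [2, 5], 'z': [3, 4]}

Answer:
{'x': [6, 5, 902], 'y': [2, 5]}
{'x': [6, 5, 902], 'y': [2, 5], 'z': [3, 4]}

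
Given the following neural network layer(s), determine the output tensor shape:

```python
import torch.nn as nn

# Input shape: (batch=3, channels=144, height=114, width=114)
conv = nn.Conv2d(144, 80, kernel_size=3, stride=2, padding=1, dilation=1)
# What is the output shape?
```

Input: (3, 144, 114, 114) -> Output: (3, 80, 57, 57)

Answer: (3, 80, 57, 57)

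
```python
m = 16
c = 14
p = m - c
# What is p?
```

Trace:
`m = 16` → m = 16
`c = 14` → c = 14
`p = m - c` → p = 2
So p = 2

Answer: 2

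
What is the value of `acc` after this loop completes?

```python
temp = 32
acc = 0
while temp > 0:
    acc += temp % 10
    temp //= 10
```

Sum digits of 32
`acc` takes the values: 0 → 2 → 5

Answer: 5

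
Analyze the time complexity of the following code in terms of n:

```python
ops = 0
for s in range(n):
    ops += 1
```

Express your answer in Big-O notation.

Each loop level contributes: n. Multiplying the contributions gives O(n).

Answer: O(n)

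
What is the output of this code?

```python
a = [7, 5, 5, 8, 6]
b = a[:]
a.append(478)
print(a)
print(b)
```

Key concept: slice [:] creates copy.
Step by step:
`a = [7, 5, 5, 8, 6]` → a = [7, 5, 5, 8, 6]
`b = a[:]` → b = [7, 5, 5, 8, 6]
`a.append(478)` → a = [7, 5, 5, 8, 6, 478]
`print(a)` → prints [7, 5, 5, 8, 6, 478]
`print(b)` → prints [7, 5, 5, 8, 6]

Answer:
[7, 5, 5, 8, 6, 478]
[7, 5, 5, 8, 6]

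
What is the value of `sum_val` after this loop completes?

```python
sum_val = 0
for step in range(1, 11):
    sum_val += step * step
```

Sum of squares 1² to 10² = 385
`sum_val` takes the values: 0 → 1 → 5 → 14 → 30 → 55 → 91 → 140 → 204 → 285 → 385

Answer: 385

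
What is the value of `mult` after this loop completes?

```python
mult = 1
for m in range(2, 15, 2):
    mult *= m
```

Product of even numbers 2 to 14
`mult` takes the values: 1 → 2 → 8 → 48 → 384 → 3840 → 46080 → 645120

Answer: 645120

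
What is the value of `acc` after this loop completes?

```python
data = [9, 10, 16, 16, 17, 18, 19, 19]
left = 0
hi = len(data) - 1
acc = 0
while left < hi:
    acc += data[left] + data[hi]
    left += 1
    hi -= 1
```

Sum of pairs from ends
`acc` takes the values: 0 → 28 → 57 → 91 → 124

Answer: 124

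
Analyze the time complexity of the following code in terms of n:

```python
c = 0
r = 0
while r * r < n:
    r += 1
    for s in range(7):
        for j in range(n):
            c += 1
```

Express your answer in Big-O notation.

Each loop level contributes: √n × 1 × n. Multiplying the contributions gives O(n√n).

Answer: O(n√n)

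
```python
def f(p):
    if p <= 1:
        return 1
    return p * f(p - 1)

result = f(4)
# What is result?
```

f(4) = 4 * 3 * 2 * 1 = 24

Answer: 24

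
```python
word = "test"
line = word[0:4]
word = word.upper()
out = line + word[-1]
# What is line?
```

Trace:
`word = "test"` → word = 'test'
`line = word[0:4]` → line = 'test'
`word = word.upper()` → word = 'TEST'
`out = line + word[-1]` → out = 'testT'
So line = 'test'

Answer: 'test'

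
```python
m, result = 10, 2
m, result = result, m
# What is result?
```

Trace:
`m, result = 10, 2` → m = 10; result = 2
`m, result = result, m` → m = 2; result = 10
So result = 10

Answer: 10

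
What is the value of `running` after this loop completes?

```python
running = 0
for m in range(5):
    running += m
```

Sum of 0 to 4 = 10
`running` takes the values: 0 → 1 → 3 → 6 → 10

Answer: 10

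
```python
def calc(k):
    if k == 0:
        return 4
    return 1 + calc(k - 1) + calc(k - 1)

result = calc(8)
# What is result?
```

calc(k) = 1 + 2·calc(k-1), calc(0)=4. Closed form: (4+1)·2^8 - 1 = 1279.

Answer: 1279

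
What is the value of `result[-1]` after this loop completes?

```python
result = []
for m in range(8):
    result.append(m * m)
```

Last element of squares 0 to 7
`result` takes the values: [] → [0] → [0, 1] → [0, 1, 4] → [0, 1, 4, 9] → [0, 1, 4, 9, 16] → [0, 1, 4, 9, 16, 25] → [0, 1, 4, 9, 16, 25, 36] → [0, 1, 4, 9, 16, 25, 36, 49]
So `result[-1]` = 49

Answer: 49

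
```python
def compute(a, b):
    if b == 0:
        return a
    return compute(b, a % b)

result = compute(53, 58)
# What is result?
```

compute(53, 58) -> compute(58, 53) -> compute(53, 5) -> compute(5, 3) -> compute(3, 2) -> compute(2, 1) -> compute(1, 0) -> 1

Answer: 1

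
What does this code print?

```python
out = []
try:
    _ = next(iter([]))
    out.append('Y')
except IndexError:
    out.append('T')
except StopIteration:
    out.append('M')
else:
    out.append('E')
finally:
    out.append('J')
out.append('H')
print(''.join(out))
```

Execution trace: 'M' (except StopIteration) → 'J' (finally) → 'H' (after the try/except). Output: MJH

Answer: MJH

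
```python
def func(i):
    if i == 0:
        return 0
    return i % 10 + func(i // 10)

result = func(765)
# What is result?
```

Sum of digits of 765: 5 + 6 + 7 = 18

Answer: 18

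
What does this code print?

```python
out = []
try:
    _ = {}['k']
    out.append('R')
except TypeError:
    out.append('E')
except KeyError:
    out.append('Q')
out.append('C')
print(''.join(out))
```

Execution trace: 'Q' (except KeyError) → 'C' (after the try/except). Output: QC

Answer: QC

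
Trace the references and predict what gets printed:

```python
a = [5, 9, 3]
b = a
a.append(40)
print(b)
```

Key concept: basic list aliasing.
Step by step:
`a = [5, 9, 3]` → a = [5, 9, 3]
`b = a` → b = [5, 9, 3] (same object as a)
`a.append(40)` → a = [5, 9, 3, 40] (same object as b); b = [5, 9, 3, 40] (same object as a)
`print(b)` → prints [5, 9, 3, 40]

Answer: [5, 9, 3, 40]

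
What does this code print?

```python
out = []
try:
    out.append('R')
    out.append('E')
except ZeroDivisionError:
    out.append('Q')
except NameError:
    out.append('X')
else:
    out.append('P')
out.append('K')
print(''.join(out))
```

Execution trace: 'R' (try body) → 'E' (try body, no exception) → 'P' (else) → 'K' (after the try/except). Output: REPK

Answer: REPK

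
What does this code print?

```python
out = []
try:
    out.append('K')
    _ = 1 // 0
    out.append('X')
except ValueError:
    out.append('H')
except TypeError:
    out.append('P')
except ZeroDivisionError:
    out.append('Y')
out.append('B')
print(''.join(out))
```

Execution trace: 'K' (try body) → 'Y' (except ZeroDivisionError) → 'B' (after the try/except). Output: KYB

Answer: KYB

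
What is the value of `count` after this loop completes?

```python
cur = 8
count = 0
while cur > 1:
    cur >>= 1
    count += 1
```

Count right shifts until 1
`count` takes the values: 0 → 1 → 2 → 3

Answer: 3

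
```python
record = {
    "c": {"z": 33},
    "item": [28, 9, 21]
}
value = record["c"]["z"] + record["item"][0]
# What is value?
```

Trace:
`record = { ...` → record = {'c': {'z': 33}, 'item': [28, 9, 21]}
`value = record["c"]["z"] + record["item"][0]` → value = 61
So value = 61

Answer: 61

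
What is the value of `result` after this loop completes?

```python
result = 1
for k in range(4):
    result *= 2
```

2^4 = 16
`result` takes the values: 1 → 2 → 4 → 8 → 16

Answer: 16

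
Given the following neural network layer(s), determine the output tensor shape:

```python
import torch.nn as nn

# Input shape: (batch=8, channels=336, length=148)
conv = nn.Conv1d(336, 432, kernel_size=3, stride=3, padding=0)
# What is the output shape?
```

Input: (8, 336, 148) -> Output: (8, 432, 49)

Answer: (8, 432, 49)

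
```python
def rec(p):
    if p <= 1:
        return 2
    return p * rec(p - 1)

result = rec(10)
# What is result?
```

rec(10) = 10 * 9 * 8 * 7 * 6 * 5 * 4 * 3 * 2 * 2 = 7257600

Answer: 7257600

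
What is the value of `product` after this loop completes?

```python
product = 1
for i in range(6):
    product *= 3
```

3^6 = 729
`product` takes the values: 1 → 3 → 9 → 27 → 81 → 243 → 729

Answer: 729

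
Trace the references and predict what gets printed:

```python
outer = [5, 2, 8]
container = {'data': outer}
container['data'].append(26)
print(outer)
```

Key concept: dict holds reference to list.
Step by step:
`outer = [5, 2, 8]` → outer = [5, 2, 8]
`container = {'data': outer}` → container = {'data': [5, 2, 8]}
`container['data'].append(26)` → outer = [5, 2, 8, 26]; container = {'data': [5, 2, 8, 26]}
`print(outer)` → prints [5, 2, 8, 26]

Answer: [5, 2, 8, 26]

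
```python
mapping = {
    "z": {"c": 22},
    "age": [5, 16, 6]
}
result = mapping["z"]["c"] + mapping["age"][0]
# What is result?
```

Trace:
`mapping = { ...` → mapping = {'z': {'c': 22}, 'age': [5, 16, 6]}
`result = mapping["z"]["c"] + mapping["age"][0]` → result = 27
So result = 27

Answer: 27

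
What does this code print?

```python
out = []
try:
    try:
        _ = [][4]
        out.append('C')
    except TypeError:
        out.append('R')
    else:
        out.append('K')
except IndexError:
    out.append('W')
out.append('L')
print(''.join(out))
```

Execution trace: 'W' (outer except IndexError) → 'L' (after the try/except). Output: WL

Answer: WL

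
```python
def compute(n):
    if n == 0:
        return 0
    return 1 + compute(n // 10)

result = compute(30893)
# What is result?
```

Count of digits of 30893: 5

Answer: 5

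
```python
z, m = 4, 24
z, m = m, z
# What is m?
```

Trace:
`z, m = 4, 24` → z = 4; m = 24
`z, m = m, z` → z = 24; m = 4
So m = 4

Answer: 4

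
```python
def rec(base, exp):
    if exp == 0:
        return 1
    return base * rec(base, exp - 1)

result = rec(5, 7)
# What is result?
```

rec(5, 7) = 5 * 5 * 5 * 5 * 5 * 5 * 5 = 78125

Answer: 78125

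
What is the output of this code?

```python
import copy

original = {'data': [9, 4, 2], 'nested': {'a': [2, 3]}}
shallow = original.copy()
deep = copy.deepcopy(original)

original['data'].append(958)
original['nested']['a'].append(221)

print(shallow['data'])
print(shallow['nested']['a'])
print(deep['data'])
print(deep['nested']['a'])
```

Key concept: comparing shallow vs deep copy.
Step by step:
`original = {'data': [9, 4, 2], 'nested': {'a': [2, 3]}}` → original = {'data': [9, 4, 2], 'nested': {'a': [2, 3]}}
`shallow = original.copy()` → shallow = {'data': [9, 4, 2], 'nested': {'a': [2, 3]}}
`deep = copy.deepcopy(original)` → deep = {'data': [9, 4, 2], 'nested': {'a': [2, 3]}}
`original['data'].append(958)` → original = {'data': [9, 4, 2, 958], 'nested': {'a': [2, 3]}}; shallow = {'data': [9, 4, 2, 958], 'nested': {'a': [2, 3]}}
`original['nested']['a'].append(221)` → original = {'data': [9, 4, 2, 958], 'nested': {'a': [2, 3, 221]}}; shallow = {'data': [9, 4, 2, 958], 'nested': {'a': [2, 3, 221]}}
`print(shallow['data'])` → prints [9, 4, 2, 958]
`print(shallow['nested']['a'])` → prints [2, 3, 221]
`print(deep['data'])` → prints [9, 4, 2]
`print(deep['nested']['a'])` → prints [2, 3]

Answer:
[9, 4, 2, 958]
[2, 3, 221]
[9, 4, 2]
[2, 3]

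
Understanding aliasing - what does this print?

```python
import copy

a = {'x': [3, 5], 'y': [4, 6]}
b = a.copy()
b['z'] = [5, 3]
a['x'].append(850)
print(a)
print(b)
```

Key concept: shallow copy of dict with mutable values.
Step by step:
`a = {'x': [3, 5], 'y': [4, 6]}` → a = {'x': [3, 5], 'y': [4, 6]}
`b = a.copy()` → b = {'x': [3, 5], 'y': [4, 6]}
`b['z'] = [5, 3]` → b = {'x': [3, 5], 'y': [4, 6], 'z': [5, 3]}
`a['x'].append(850)` → a = {'x': [3, 5, 850], 'y': [4, 6]}; b = {'x': [3, 5, 850], 'y': [4, 6], 'z': [5, 3]}
`print(a)` → prints {'x': [3, 5, 850], 'y': [4, 6]}
`print(b)` → prints {'x': [3, 5, 850], 'y': [4, 6], 'z': [5, 3]}

Answer:
{'x': [3, 5, 850], 'y': [4, 6]}
{'x': [3, 5, 850], 'y': [4, 6], 'z': [5, 3]}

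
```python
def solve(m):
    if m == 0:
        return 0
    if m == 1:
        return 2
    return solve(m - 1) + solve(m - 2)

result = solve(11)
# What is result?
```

Build up from base cases: solve(0)=0, solve(1)=2, solve(2)=2, solve(3)=4, solve(4)=6, solve(5)=10, solve(6)=16, ..., solve(11)=178

Answer: 178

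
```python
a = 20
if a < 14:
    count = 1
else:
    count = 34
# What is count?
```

Trace:
`a = 20` → a = 20
`if a < 14: ...` → a < 14 is False, take else branch → count = 34
So count = 34

Answer: 34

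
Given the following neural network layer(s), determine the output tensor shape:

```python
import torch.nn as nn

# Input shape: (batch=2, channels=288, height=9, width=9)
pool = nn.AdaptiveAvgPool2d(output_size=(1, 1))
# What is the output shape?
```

Input: (2, 288, 9, 9) -> Output: (2, 288, 1, 1)

Answer: (2, 288, 1, 1)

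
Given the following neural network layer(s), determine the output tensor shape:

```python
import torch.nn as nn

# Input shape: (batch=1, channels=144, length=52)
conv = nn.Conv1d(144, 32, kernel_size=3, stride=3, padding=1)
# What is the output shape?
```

Input: (1, 144, 52) -> Output: (1, 32, 18)

Answer: (1, 32, 18)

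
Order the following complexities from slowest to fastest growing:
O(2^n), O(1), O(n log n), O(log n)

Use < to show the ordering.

Ordered by growth rate: O(1) < O(log n) < O(n log n) < O(2^n)

Answer: O(1) < O(log n) < O(n log n) < O(2^n)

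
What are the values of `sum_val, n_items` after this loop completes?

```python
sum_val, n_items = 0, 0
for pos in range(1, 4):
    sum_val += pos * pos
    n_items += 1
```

Sum of squares and count
`sum_val, n_items` takes the values: (0, 0) → (1, 0) → (1, 1) → (5, 1) → (5, 2) → (14, 2) → (14, 3)

Answer: 14, 3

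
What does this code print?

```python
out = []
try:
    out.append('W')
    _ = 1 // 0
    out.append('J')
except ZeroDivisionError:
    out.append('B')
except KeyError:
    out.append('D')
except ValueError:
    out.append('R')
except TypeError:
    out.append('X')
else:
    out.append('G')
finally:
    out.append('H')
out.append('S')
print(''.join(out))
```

Execution trace: 'W' (try body) → 'B' (except ZeroDivisionError) → 'H' (finally) → 'S' (after the try/except). Output: WBHS

Answer: WBHS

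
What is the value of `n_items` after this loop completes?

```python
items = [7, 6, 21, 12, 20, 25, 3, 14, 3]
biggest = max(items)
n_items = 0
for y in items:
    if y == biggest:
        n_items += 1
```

Count of max value 25 in [7, 6, 21, 12, 20, 25, 3, 14, 3]
`n_items` takes the values: 0 → 1

Answer: 1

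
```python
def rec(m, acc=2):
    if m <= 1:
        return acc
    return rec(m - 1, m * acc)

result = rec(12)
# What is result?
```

Accumulator trace (n, acc): (12, 2) -> (11, 24) -> (10, 264) -> (9, 2640) -> (8, 23760) -> (7, 190080) -> (6, 1330560) -> (5, 7983360) -> (4, 39916800) -> (3, 159667200) -> (2, 479001600) -> (1, 958003200) -> return 958003200

Answer: 958003200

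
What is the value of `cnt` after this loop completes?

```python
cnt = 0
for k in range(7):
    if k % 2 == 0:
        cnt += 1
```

Count numbers divisible by 2 in range(7)
`cnt` takes the values: 0 → 1 → 2 → 3 → 4

Answer: 4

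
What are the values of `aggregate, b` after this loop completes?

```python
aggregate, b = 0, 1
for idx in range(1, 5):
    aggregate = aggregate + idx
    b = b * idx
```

Sum and factorial of 1 to 4
`aggregate, b` takes the values: (0, 1) → (1, 1) → (3, 1) → (3, 2) → (6, 2) → (6, 6) → (10, 6) → (10, 24)

Answer: 10, 24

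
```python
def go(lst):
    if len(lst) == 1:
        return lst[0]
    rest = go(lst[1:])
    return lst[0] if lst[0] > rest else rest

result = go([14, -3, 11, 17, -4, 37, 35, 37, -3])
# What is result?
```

Recursive max over [14, -3, 11, 17, -4, 37, 35, 37, -3] = 37

Answer: 37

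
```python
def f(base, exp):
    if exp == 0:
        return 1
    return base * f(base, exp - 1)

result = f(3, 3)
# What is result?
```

f(3, 3) = 3 * 3 * 3 = 27

Answer: 27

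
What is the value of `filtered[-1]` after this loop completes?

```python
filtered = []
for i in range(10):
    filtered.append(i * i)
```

Last element of squares 0 to 9
`filtered` takes the values: [] → [0] → [0, 1] → [0, 1, 4] → [0, 1, 4, 9] → [0, 1, 4, 9, 16] → [0, 1, 4, 9, 16, 25] → [0, 1, 4, 9, 16, 25, 36] → [0, 1, 4, 9, 16, 25, 36, 49] → [0, 1, 4, 9, 16, 25, 36, 49, 64] → [0, 1, 4, 9, 16, 25, 36, 49, 64, 81]
So `filtered[-1]` = 81

Answer: 81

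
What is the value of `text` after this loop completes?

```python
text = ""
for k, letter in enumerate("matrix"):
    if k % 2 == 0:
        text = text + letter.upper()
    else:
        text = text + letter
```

Uppercase even positions in 'matrix'
`text` takes the values: "" → "M" → "Ma" → "MaT" → "MaTr" → "MaTrI" → "MaTrIx"

Answer: "MaTrIx"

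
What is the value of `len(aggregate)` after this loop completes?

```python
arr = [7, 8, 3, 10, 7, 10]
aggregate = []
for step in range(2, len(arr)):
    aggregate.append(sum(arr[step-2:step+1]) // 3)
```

Number of 3-element averages
`aggregate` takes the values: [] → [6] → [6, 7] → [6, 7, 6] → [6, 7, 6, 9]
So `len(aggregate)` = 4

Answer: 4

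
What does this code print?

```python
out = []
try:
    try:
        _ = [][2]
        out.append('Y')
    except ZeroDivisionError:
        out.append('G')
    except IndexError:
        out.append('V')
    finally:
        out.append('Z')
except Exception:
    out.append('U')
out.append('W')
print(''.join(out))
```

Execution trace: 'V' (inner except IndexError) → 'Z' (inner finally) → 'W' (after the try/except). Output: VZW

Answer: VZW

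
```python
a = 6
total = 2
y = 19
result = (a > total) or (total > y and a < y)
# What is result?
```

Trace:
`a = 6` → a = 6
`total = 2` → total = 2
`y = 19` → y = 19
`result = (a > total) or (total > y and a < y)` → result = True
So result = True

Answer: True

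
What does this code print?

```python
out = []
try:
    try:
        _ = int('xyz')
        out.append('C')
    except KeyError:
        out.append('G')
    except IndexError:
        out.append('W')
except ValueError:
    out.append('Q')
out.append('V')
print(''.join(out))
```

Execution trace: 'Q' (outer except ValueError) → 'V' (after the try/except). Output: QV

Answer: QV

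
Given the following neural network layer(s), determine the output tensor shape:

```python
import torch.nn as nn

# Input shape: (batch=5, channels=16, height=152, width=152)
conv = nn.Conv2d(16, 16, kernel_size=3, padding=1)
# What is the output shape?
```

Input: (5, 16, 152, 152) -> Output: (5, 16, 152, 152)

Answer: (5, 16, 152, 152)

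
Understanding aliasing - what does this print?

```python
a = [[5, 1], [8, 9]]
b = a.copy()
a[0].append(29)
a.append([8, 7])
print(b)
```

Key concept: shallow copy with nested lists.
Step by step:
`a = [[5, 1], [8, 9]]` → a = [[5, 1], [8, 9]]
`b = a.copy()` → b = [[5, 1], [8, 9]]
`a[0].append(29)` → a = [[5, 1, 29], [8, 9]]; b = [[5, 1, 29], [8, 9]]
`a.append([8, 7])` → a = [[5, 1, 29], [8, 9], [8, 7]]
`print(b)` → prints [[5, 1, 29], [8, 9]]

Answer: [[5, 1, 29], [8, 9]]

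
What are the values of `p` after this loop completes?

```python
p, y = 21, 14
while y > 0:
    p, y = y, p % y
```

GCD of 21 and 14
`p` takes the values: 21 → 14 → 7

Answer: 7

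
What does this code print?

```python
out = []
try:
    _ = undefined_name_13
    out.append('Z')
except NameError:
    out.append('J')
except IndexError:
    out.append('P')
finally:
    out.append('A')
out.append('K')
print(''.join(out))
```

Execution trace: 'J' (except NameError) → 'A' (finally) → 'K' (after the try/except). Output: JAK

Answer: JAK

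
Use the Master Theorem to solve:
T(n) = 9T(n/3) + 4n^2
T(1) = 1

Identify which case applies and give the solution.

a=9, b=3, f(n)=4n^2. log_3(9) = 2. Since c=2 = 2, Case 2 applies: T(n) = Θ(n^log_b(a) · log n) = O(n^2 log n).

Answer: O(n^2 log n) - Case 2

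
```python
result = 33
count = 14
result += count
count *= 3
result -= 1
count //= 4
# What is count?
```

Trace:
`result = 33` → result = 33
`count = 14` → count = 14
`result += count` → result = 47
`count *= 3` → count = 42
`result -= 1` → result = 46
`count //= 4` → count = 10
So count = 10

Answer: 10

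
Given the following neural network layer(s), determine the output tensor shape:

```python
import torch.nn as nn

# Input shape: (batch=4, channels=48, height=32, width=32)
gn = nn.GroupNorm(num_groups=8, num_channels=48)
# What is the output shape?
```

Input: (4, 48, 32, 32) -> Output: (4, 48, 32, 32)

Answer: (4, 48, 32, 32)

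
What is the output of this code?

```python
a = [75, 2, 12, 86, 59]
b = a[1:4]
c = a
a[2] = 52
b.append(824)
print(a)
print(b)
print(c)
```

Key concept: slice vs alias.
Step by step:
`a = [75, 2, 12, 86, 59]` → a = [75, 2, 12, 86, 59]
`b = a[1:4]` → b = [2, 12, 86]
`c = a` → c = [75, 2, 12, 86, 59] (same object as a)
`a[2] = 52` → a = [75, 2, 52, 86, 59] (same object as c); c = [75, 2, 52, 86, 59] (same object as a)
`b.append(824)` → b = [2, 12, 86, 824]
`print(a)` → prints [75, 2, 52, 86, 59]
`print(b)` → prints [2, 12, 86, 824]
`print(c)` → prints [75, 2, 52, 86, 59]

Answer:
[75, 2, 52, 86, 59]
[2, 12, 86, 824]
[75, 2, 52, 86, 59]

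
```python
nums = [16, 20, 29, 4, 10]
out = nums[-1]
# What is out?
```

Trace:
`nums = [16, 20, 29, 4, 10]` → nums = [16, 20, 29, 4, 10]
`out = nums[-1]` → out = 10
So out = 10

Answer: 10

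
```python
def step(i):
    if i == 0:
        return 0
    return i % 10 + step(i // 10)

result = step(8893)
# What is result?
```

Sum of digits of 8893: 3 + 9 + 8 + 8 = 28

Answer: 28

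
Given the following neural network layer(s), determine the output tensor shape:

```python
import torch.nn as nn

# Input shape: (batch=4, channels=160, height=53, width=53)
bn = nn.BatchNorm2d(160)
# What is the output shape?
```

Input: (4, 160, 53, 53) -> Output: (4, 160, 53, 53)

Answer: (4, 160, 53, 53)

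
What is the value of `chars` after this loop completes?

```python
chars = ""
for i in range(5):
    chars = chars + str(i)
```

Concatenate digits 0 to 4
`chars` takes the values: "" → "0" → "01" → "012" → "0123" → "01234"

Answer: "01234"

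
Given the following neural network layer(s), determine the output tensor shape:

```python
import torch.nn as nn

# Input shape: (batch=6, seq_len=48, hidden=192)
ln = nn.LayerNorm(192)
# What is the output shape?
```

Input: (6, 48, 192) -> Output: (6, 48, 192)

Answer: (6, 48, 192)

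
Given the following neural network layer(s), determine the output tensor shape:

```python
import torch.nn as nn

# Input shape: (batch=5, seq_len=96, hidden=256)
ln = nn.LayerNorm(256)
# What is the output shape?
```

Input: (5, 96, 256) -> Output: (5, 96, 256)

Answer: (5, 96, 256)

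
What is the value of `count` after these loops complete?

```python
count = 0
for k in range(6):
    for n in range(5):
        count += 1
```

6 * 5 = 30
`count` takes the values: 0 → 1 → 2 → 3 → 4 → 5 → 6 → 7 → 8 → 9 → 10 → 11 → 12 → 13 → 14 → 15 → 16 → 17 → 18 → 19 → 20 → 21 → 22 → 23 → 24 → 25 → 26 → 27 → 28 → 29 → 30

Answer: 30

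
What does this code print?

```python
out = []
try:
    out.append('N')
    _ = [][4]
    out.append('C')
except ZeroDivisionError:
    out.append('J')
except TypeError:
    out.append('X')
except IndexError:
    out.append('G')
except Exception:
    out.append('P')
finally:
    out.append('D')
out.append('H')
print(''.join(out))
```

Execution trace: 'N' (try body) → 'G' (except IndexError) → 'D' (finally) → 'H' (after the try/except). Output: NGDH

Answer: NGDH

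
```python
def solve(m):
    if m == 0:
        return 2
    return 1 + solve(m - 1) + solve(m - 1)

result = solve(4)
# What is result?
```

solve(m) = 1 + 2·solve(m-1), solve(0)=2. Closed form: (2+1)·2^4 - 1 = 47.

Answer: 47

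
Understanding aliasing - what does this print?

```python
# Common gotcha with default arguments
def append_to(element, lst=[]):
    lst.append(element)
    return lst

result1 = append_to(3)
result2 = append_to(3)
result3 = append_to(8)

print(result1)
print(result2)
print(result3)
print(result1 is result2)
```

Key concept: mutable default argument gotcha.
Step by step:
`result1 = append_to(3)` → result1 = [3]
`result2 = append_to(3)` → result1 = [3, 3] (same object as result2); result2 = [3, 3] (same object as result1)
`result3 = append_to(8)` → result1 = [3, 3, 8] (same object as result2, result3); result2 = [3, 3, 8] (same object as result1, result3); result3 = [3, 3, 8] (same object as result1, result2)
`print(result1)` → prints [3, 3, 8]
`print(result2)` → prints [3, 3, 8]
`print(result3)` → prints [3, 3, 8]
`print(result1 is result2)` → prints True

Answer:
[3, 3, 8]
[3, 3, 8]
[3, 3, 8]
True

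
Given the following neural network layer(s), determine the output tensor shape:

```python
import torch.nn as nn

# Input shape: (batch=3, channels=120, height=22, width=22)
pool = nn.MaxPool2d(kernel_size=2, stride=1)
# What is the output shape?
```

Input: (3, 120, 22, 22) -> Output: (3, 120, 21, 21)

Answer: (3, 120, 21, 21)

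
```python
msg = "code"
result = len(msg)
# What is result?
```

Trace:
`msg = "code"` → msg = 'code'
`result = len(msg)` → result = 4
So result = 4

Answer: 4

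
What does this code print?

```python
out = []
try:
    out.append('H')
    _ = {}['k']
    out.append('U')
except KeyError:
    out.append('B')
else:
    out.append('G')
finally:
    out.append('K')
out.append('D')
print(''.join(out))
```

Execution trace: 'H' (try body) → 'B' (except KeyError) → 'K' (finally) → 'D' (after the try/except). Output: HBKD

Answer: HBKD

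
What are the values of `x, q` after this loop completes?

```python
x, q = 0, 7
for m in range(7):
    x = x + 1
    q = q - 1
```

x goes 0→7, q goes 7→0
`x, q` takes the values: (0, 7) → (1, 7) → (1, 6) → (2, 6) → (2, 5) → (3, 5) → (3, 4) → (4, 4) → (4, 3) → (5, 3) → (5, 2) → (6, 2) → (6, 1) → (7, 1) → (7, 0)

Answer: 7, 0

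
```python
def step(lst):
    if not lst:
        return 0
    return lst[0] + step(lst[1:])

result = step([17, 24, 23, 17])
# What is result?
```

17 + 24 + 23 + 17 + 0 = 81

Answer: 81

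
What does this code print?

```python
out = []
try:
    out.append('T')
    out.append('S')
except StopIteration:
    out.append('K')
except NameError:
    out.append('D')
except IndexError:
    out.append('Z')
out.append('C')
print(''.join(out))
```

Execution trace: 'T' (try body) → 'S' (try body, no exception) → 'C' (after the try/except). Output: TSC

Answer: TSC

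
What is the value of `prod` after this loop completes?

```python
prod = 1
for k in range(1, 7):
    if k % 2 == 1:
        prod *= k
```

Product of odd numbers 1 to 6
`prod` takes the values: 1 → 3 → 15

Answer: 15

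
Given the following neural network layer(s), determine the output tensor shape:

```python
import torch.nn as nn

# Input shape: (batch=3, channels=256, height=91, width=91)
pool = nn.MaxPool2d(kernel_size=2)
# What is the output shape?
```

Input: (3, 256, 91, 91) -> Output: (3, 256, 45, 45)

Answer: (3, 256, 45, 45)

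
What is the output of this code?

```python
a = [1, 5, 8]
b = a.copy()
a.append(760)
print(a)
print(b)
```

Key concept: list.copy() creates independent copy.
Step by step:
`a = [1, 5, 8]` → a = [1, 5, 8]
`b = a.copy()` → b = [1, 5, 8]
`a.append(760)` → a = [1, 5, 8, 760]
`print(a)` → prints [1, 5, 8, 760]
`print(b)` → prints [1, 5, 8]

Answer:
[1, 5, 8, 760]
[1, 5, 8]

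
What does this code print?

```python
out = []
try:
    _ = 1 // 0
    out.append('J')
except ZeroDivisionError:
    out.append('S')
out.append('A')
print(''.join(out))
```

Execution trace: 'S' (except ZeroDivisionError) → 'A' (after the try/except). Output: SA

Answer: SA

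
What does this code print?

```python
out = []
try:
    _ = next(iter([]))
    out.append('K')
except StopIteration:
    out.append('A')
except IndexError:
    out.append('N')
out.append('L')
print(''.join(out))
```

Execution trace: 'A' (except StopIteration) → 'L' (after the try/except). Output: AL

Answer: AL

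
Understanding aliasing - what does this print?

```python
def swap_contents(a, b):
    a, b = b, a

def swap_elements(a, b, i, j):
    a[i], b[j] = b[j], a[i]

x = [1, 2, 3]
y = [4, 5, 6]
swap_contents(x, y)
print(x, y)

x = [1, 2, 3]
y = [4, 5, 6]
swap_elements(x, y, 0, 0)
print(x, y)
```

Key concept: parameter rebinding vs mutation.
Step by step:
`x = [1, 2, 3]` → x = [1, 2, 3]
`y = [4, 5, 6]` → y = [4, 5, 6]
`swap_contents(x, y)` → no visible change to tracked variables
`print(x, y)` → prints [1, 2, 3] [4, 5, 6]
`x = [1, 2, 3]` → x = [1, 2, 3]
`y = [4, 5, 6]` → y = [4, 5, 6]
`swap_elements(x, y, 0, 0)` → x = [4, 2, 3]; y = [1, 5, 6]
`print(x, y)` → prints [4, 2, 3] [1, 5, 6]

Answer:
[1, 2, 3] [4, 5, 6]
[4, 2, 3] [1, 5, 6]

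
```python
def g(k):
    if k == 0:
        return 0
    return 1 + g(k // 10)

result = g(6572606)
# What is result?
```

Count of digits of 6572606: 7

Answer: 7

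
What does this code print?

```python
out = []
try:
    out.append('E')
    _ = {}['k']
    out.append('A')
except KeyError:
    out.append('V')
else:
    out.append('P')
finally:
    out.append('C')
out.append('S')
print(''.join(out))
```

Execution trace: 'E' (try body) → 'V' (except KeyError) → 'C' (finally) → 'S' (after the try/except). Output: EVCS

Answer: EVCS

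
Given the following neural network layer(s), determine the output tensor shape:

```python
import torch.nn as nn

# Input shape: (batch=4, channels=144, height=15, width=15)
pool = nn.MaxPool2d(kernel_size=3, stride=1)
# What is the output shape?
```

Input: (4, 144, 15, 15) -> Output: (4, 144, 13, 13)

Answer: (4, 144, 13, 13)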